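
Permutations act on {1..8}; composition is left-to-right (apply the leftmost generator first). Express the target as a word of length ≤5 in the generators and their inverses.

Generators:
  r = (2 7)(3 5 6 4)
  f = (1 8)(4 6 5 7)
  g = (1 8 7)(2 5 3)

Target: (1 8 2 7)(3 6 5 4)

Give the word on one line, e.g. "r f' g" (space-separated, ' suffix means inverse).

  after g: (1 8 7)(2 5 3)
  after r: (1 8 2 6 4 3 7)
  after f: (2 5 7 8)(3 4)
  after f: (1 8 2 7)(3 6 5 4)

g r f f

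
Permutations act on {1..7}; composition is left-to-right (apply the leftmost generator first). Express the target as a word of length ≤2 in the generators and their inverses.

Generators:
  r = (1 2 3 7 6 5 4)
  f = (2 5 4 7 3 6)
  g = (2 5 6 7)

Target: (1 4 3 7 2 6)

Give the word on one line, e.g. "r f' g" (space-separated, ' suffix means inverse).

f r'

  after f: (2 5 4 7 3 6)
  after r': (1 4 3 7 2 6)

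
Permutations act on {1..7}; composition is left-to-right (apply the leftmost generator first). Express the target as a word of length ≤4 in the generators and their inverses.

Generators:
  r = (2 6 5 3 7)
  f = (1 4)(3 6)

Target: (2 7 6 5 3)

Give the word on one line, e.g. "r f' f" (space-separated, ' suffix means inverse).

  after f: (1 4)(3 6)
  after r': (1 4)(2 7 3)(5 6)
  after f: (2 7 6 5 3)

f r' f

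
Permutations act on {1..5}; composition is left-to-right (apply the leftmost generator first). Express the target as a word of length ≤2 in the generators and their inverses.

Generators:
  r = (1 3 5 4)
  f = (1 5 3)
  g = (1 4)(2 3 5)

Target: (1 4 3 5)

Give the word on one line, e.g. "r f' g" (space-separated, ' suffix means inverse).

r' f

  after r': (1 4 5 3)
  after f: (1 4 3 5)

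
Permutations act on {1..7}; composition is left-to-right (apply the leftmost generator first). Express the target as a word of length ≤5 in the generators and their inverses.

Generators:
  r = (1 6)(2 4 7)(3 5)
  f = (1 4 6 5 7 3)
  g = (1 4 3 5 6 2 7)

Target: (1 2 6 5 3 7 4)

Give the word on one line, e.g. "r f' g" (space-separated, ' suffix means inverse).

g' r' r'

  after g': (1 7 2 6 5 3 4)
  after r': (1 4 6 3 2)
  after r': (1 2 6 5 3 7 4)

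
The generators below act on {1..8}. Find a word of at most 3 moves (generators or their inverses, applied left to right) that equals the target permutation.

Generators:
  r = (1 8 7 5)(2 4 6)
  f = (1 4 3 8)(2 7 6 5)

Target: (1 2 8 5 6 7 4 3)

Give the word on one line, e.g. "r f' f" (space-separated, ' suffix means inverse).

  after f: (1 4 3 8)(2 7 6 5)
  after r': (1 2 8 5 6 7 4 3)

f r'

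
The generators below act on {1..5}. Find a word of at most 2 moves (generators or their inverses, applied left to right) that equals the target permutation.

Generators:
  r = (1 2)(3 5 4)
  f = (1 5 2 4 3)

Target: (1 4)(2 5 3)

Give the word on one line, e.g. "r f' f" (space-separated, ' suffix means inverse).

  after r: (1 2)(3 5 4)
  after f: (1 4)(2 5 3)

r f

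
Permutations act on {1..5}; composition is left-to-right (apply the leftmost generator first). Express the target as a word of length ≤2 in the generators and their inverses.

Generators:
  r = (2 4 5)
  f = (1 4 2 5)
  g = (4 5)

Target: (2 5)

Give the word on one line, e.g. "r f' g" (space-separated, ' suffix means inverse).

  after g': (4 5)
  after r': (2 5)

g' r'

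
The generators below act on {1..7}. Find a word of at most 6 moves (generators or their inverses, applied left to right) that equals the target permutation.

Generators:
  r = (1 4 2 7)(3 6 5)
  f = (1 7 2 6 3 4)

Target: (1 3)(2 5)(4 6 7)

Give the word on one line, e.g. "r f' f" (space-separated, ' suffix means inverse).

  after f: (1 7 2 6 3 4)
  after r: (2 5 3)
  after f': (1 4 3 7)(2 5 6)
  after f': (1 3)(2 5)(4 6 7)

f r f' f'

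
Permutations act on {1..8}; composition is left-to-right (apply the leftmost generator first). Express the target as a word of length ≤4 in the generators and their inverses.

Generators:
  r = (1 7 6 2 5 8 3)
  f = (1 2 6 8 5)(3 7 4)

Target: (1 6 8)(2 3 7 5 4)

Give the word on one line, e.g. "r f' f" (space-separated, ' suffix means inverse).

f' r f'

  after f': (1 5 8 6 2)(3 4 7)
  after r: (1 8 2 7)(3 4 6 5)
  after f': (1 6 8)(2 3 7 5 4)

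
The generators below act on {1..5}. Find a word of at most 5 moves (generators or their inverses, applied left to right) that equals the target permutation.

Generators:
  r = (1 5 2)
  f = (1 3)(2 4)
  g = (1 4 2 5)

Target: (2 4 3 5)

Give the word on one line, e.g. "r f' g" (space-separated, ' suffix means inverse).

  after r: (1 5 2)
  after r: (1 2 5)
  after g': (1 4)
  after f': (1 2 4 3)
  after r: (2 4 3 5)

r r g' f' r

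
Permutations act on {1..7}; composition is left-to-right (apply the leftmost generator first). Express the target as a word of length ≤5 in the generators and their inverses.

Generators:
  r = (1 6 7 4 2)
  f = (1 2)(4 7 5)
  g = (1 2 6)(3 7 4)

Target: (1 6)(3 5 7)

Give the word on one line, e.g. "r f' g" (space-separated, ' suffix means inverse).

r g r f'

  after r: (1 6 7 4 2)
  after g: (3 7)(4 6)
  after r: (1 6 2)(3 4 7)
  after f': (1 6)(3 5 7)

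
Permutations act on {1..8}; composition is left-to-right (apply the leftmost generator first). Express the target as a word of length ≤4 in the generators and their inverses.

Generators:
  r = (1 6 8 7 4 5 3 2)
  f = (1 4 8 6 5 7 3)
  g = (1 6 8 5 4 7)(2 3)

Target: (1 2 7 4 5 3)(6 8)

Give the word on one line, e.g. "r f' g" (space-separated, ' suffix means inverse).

  after f': (1 3 7 5 6 8 4)
  after g': (1 2 3 4 7 8 5)
  after f': (1 2 7 4 5 3)(6 8)

f' g' f'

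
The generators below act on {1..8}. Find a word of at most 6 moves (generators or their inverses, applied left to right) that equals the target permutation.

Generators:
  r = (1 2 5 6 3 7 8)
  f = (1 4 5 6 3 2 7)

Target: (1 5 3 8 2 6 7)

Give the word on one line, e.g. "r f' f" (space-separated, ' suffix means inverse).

r' r' r' r' r'

  after r': (1 8 7 3 6 5 2)
  after r': (1 7 6 2 8 3 5)
  after r': (1 3 2 7 5 8 6)
  after r': (1 6 8 5 7 2 3)
  after r': (1 5 3 8 2 6 7)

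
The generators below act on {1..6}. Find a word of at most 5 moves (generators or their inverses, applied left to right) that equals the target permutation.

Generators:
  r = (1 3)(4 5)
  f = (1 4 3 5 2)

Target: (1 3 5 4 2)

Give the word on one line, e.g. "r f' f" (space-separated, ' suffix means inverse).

  after r: (1 3)(4 5)
  after f': (1 4 3 2 5)
  after r': (1 5 3 2 4)
  after f': (1 3 5 4 2)

r f' r' f'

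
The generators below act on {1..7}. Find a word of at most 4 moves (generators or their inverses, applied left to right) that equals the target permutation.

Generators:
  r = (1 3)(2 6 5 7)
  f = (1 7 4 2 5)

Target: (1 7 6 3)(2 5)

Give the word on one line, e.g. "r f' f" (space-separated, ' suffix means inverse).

r f r' f

  after r: (1 3)(2 6 5 7)
  after f: (1 3 7 5 4 2 6)
  after r': (3 5 4 7 6)
  after f: (1 7 6 3)(2 5)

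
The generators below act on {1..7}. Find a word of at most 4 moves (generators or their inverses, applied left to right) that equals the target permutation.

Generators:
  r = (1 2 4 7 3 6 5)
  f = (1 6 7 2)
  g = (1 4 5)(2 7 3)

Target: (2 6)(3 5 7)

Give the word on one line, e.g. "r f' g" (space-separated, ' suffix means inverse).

g' f' r

  after g': (1 5 4)(2 3 7)
  after f': (1 5 4 2 3 6)
  after r: (2 6)(3 5 7)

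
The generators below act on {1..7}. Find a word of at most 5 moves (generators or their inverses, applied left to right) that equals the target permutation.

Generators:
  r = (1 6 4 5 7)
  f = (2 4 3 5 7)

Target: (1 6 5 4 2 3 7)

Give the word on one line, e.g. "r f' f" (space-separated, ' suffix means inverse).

r f f

  after r: (1 6 4 5 7)
  after f: (1 6 3 5 2 4 7)
  after f: (1 6 5 4 2 3 7)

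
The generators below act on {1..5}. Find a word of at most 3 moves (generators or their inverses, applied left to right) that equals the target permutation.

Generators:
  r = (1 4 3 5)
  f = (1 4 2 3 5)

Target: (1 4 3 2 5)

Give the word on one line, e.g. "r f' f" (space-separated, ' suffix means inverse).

r' f r

  after r': (1 5 3 4)
  after f: (2 3)
  after r: (1 4 3 2 5)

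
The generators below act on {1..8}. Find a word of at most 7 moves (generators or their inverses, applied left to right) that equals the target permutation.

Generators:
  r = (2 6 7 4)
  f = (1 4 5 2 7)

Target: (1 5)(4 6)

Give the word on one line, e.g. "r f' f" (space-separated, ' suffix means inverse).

f' r' f' r' f'

  after f': (1 7 2 5 4)
  after r': (1 6 2 5 7 4)
  after f': (1 6 5 2 4 7)
  after r': (1 2 7)(4 6 5)
  after f': (1 5)(4 6)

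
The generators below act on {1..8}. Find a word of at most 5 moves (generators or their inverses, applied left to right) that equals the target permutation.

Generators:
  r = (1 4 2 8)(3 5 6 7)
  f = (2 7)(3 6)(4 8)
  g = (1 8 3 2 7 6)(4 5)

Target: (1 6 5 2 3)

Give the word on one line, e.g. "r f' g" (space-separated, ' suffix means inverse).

  after f': (2 7)(3 6)(4 8)
  after g: (1 8 5 4 3)(2 6)
  after r: (2 7 3 4 5)(6 8)
  after f: (3 8)(4 5 7 6)
  after g': (1 6 5 2 3)

f' g r f g'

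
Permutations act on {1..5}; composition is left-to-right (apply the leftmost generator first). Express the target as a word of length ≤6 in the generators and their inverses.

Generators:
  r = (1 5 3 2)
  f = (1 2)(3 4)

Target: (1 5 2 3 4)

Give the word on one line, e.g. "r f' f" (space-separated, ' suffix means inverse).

  after f: (1 2)(3 4)
  after r': (1 3 4 5)
  after r': (1 5 2 3 4)
  after f': (1 5)(2 4)
  after f': (1 5 2 3 4)

f r' r' f' f'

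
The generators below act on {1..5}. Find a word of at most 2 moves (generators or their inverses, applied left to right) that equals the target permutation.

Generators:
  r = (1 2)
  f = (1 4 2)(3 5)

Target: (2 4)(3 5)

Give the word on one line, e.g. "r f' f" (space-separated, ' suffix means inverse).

f' r

  after f': (1 2 4)(3 5)
  after r: (2 4)(3 5)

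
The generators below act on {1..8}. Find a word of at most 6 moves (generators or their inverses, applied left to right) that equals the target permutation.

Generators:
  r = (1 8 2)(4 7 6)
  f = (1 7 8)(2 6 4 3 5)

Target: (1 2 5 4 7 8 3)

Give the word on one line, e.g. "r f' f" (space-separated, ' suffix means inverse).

r f' r f'

  after r: (1 8 2)(4 7 6)
  after f': (1 7 2 8 5 3 4)
  after r: (1 6 4 8 5 3 7)
  after f': (1 2 5 4 7 8 3)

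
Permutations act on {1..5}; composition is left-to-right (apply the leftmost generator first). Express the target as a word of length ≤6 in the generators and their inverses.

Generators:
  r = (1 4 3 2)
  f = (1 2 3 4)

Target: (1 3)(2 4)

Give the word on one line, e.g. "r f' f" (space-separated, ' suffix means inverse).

r' f r' f'

  after r': (1 2 3 4)
  after f: (1 3)(2 4)
  after r': (1 4 3 2)
  after f': (1 3)(2 4)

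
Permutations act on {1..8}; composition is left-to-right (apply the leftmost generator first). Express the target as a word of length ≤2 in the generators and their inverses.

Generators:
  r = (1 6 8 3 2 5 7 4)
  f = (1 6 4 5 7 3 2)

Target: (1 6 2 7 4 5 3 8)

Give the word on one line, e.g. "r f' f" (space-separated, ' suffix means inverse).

  after r': (1 4 7 5 2 3 8 6)
  after f': (1 6 2 7 4 5 3 8)

r' f'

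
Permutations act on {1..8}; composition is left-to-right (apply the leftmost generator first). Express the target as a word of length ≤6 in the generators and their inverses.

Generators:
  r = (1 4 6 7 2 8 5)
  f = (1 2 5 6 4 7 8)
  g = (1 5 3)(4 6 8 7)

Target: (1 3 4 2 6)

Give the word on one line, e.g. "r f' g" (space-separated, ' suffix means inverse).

  after g: (1 5 3)(4 6 8 7)
  after g: (1 3 5)(4 8)(6 7)
  after f: (1 3 6 8 7 4)(2 5)
  after f: (1 3 4 2 6)

g g f f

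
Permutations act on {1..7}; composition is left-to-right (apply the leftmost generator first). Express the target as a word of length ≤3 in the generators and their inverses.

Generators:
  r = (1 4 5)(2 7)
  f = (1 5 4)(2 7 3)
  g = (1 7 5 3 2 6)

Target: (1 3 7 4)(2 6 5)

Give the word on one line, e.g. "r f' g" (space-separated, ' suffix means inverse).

  after g: (1 7 5 3 2 6)
  after f: (1 3 7 4)(2 6 5)

g f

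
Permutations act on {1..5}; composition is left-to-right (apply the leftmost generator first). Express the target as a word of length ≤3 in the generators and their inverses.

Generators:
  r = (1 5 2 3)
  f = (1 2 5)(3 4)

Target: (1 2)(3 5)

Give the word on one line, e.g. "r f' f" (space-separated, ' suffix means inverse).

r r

  after r: (1 5 2 3)
  after r: (1 2)(3 5)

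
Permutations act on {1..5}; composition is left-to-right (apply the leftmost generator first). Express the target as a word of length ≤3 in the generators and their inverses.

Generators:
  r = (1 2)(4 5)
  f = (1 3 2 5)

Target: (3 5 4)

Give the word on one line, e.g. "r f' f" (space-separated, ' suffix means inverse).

  after r: (1 2)(4 5)
  after f: (1 5 4)(2 3)
  after f: (3 5 4)

r f f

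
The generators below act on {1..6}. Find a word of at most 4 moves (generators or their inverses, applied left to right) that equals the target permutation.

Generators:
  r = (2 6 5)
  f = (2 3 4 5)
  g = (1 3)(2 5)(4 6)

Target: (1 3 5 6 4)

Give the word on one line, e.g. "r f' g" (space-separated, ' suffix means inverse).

  after f': (2 5 4 3)
  after g': (1 3 5 6 4)

f' g'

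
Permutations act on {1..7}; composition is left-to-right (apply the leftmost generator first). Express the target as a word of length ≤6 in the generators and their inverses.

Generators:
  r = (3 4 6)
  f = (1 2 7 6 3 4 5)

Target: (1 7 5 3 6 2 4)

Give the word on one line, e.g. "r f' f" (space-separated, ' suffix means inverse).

  after r: (3 4 6)
  after f': (1 5 4 7 2)
  after f': (1 4 2 5 3 6 7)
  after r: (1 6 7)(2 5 4)
  after f': (1 7 5 3 6 2 4)

r f' f' r f'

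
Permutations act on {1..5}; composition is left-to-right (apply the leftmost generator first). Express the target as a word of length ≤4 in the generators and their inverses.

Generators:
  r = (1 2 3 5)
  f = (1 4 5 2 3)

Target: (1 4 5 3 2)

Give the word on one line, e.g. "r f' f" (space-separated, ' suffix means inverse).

r f' f' r

  after r: (1 2 3 5)
  after f': (1 5 3 4)
  after f': (1 4 3)(2 5)
  after r: (1 4 5 3 2)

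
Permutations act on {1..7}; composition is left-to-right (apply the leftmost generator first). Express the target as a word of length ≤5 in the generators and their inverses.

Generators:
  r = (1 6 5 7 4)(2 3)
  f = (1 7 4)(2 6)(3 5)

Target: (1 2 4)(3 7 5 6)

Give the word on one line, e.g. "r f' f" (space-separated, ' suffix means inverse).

  after r: (1 6 5 7 4)(2 3)
  after f: (1 2 5 4 7)(3 6)
  after r: (1 3 5)(2 7 6)
  after r: (1 2 4)(3 7 5 6)

r f r r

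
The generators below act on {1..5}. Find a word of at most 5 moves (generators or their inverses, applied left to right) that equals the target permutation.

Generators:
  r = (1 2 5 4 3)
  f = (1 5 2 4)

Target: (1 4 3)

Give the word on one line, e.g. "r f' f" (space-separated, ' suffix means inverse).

  after f: (1 5 2 4)
  after r': (1 2 5)(3 4)
  after f: (1 4 3)

f r' f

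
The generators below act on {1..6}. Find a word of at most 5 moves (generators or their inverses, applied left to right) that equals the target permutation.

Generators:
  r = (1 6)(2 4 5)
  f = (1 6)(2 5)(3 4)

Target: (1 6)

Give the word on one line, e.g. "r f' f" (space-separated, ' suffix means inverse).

  after r: (1 6)(2 4 5)
  after r: (2 5 4)
  after r: (1 6)
  after f': (2 5)(3 4)
  after f': (1 6)

r r r f' f'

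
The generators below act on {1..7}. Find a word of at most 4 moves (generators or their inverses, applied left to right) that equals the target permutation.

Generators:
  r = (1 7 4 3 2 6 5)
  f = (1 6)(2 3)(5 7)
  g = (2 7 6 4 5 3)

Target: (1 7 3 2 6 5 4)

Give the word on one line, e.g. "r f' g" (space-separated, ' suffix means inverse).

g r' f

  after g: (2 7 6 4 5 3)
  after r': (1 5 4 6 7 2)
  after f: (1 7 3 2 6 5 4)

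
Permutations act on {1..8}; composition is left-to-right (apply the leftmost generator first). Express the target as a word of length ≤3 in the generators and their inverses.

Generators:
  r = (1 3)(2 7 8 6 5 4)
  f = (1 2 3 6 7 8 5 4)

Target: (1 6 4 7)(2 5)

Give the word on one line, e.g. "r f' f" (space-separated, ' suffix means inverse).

f' f' r'

  after f': (1 4 5 8 7 6 3 2)
  after f': (1 5 7 3)(2 4 8 6)
  after r': (1 6 4 7)(2 5)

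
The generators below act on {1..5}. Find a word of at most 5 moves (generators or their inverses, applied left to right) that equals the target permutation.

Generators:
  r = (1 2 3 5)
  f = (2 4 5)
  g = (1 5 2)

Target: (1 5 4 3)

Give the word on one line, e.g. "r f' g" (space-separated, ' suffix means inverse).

  after f: (2 4 5)
  after f: (2 5 4)
  after r: (1 2)(3 5 4)
  after g: (2 5 4 3)
  after g: (1 5 4 3)

f f r g g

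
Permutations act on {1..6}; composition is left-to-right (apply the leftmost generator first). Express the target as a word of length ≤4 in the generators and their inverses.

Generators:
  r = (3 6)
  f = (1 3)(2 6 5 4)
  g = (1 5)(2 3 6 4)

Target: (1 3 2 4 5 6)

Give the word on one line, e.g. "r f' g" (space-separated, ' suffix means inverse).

r' f'

  after r': (3 6)
  after f': (1 3 2 4 5 6)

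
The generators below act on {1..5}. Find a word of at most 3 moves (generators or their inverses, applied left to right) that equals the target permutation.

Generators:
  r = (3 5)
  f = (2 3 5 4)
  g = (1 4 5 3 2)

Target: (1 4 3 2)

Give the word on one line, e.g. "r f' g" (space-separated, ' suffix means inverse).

  after g: (1 4 5 3 2)
  after r': (1 4 3 2)

g r'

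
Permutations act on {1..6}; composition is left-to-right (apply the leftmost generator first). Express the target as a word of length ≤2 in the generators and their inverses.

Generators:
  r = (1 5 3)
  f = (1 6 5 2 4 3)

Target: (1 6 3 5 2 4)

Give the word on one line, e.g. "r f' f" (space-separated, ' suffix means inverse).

f r

  after f: (1 6 5 2 4 3)
  after r: (1 6 3 5 2 4)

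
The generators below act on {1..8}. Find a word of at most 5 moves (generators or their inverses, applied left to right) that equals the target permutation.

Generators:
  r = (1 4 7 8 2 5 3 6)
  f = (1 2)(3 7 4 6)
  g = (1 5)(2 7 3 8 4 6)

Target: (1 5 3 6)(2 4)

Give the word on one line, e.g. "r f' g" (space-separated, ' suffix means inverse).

g f' g g

  after g: (1 5)(2 7 3 8 4 6)
  after f': (1 5 2 3 8 7 6)
  after g: (2 8 3 4 6 5 7)
  after g: (1 5 3 6)(2 4)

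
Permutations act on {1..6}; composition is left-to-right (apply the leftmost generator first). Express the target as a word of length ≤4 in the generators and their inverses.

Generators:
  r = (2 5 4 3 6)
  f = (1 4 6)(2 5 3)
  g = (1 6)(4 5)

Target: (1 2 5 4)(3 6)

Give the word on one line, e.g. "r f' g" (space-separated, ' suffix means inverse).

f g r'

  after f: (1 4 6)(2 5 3)
  after g: (1 5 3 2 4)
  after r': (1 2 5 4)(3 6)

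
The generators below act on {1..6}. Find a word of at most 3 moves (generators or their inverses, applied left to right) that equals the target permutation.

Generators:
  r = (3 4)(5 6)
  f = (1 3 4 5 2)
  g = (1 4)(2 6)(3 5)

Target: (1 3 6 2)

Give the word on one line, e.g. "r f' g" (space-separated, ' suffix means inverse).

  after f': (1 2 5 4 3)
  after f': (1 5 3 2 4)
  after g: (1 3 6 2)

f' f' g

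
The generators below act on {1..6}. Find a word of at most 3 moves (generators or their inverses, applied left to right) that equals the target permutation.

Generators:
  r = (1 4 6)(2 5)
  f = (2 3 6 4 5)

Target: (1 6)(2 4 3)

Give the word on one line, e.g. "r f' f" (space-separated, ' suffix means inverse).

r f'

  after r: (1 4 6)(2 5)
  after f': (1 6)(2 4 3)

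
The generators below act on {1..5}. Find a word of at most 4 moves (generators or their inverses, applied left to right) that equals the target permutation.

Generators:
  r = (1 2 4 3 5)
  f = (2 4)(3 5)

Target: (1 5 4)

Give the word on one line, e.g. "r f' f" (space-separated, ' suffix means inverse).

  after f: (2 4)(3 5)
  after r': (1 5 4)

f r'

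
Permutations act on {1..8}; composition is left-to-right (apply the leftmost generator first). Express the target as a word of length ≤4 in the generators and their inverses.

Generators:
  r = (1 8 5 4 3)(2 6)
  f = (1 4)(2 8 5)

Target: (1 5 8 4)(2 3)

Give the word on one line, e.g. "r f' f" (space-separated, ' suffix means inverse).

  after f: (1 4)(2 8 5)
  after r': (1 5 6 2)(3 4)
  after r': (1 8)(2 3 5)
  after f: (1 5 8 4)(2 3)

f r' r' f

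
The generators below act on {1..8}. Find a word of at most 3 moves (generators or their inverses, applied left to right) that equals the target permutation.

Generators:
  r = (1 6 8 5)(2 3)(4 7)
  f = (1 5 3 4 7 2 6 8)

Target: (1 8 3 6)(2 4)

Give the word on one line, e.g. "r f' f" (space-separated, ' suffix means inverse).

  after r: (1 6 8 5)(2 3)(4 7)
  after f: (1 8 3 6)(2 4)

r f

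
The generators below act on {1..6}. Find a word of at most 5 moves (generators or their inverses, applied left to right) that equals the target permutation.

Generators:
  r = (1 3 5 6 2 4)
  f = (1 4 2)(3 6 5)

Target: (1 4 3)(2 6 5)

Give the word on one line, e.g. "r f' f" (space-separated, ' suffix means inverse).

r' r' f f

  after r': (1 4 2 6 5 3)
  after r': (1 2 5)(3 4 6)
  after f: (2 3)(4 5)
  after f: (1 4 3)(2 6 5)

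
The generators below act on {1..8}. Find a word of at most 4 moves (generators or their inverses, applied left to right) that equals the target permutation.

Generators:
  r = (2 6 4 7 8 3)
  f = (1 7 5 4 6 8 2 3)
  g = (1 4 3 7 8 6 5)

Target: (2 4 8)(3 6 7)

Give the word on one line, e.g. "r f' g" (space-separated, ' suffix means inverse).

  after r: (2 6 4 7 8 3)
  after r: (2 4 8)(3 6 7)

r r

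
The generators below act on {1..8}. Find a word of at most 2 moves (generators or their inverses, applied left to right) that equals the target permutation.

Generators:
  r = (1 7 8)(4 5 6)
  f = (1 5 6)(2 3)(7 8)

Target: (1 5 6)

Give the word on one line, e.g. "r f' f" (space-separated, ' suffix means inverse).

f' f'

  after f': (1 6 5)(2 3)(7 8)
  after f': (1 5 6)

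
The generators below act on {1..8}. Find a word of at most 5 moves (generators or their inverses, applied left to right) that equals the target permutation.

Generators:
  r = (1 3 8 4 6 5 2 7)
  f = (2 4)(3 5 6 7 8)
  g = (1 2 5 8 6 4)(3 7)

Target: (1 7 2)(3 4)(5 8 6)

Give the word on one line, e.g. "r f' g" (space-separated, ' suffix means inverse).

  after f: (2 4)(3 5 6 7 8)
  after f: (3 6 8 5 7)
  after r: (1 3 5)(2 7 8)(4 6)
  after r: (1 8 7 4 5 3 2)
  after f': (1 7 2)(3 4)(5 8 6)

f f r r f'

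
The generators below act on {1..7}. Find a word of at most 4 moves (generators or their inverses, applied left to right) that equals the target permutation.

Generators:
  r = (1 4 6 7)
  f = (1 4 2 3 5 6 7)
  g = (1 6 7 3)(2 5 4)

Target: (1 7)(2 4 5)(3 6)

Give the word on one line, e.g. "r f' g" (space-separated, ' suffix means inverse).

  after g: (1 6 7 3)(2 5 4)
  after g: (1 7)(2 4 5)(3 6)

g g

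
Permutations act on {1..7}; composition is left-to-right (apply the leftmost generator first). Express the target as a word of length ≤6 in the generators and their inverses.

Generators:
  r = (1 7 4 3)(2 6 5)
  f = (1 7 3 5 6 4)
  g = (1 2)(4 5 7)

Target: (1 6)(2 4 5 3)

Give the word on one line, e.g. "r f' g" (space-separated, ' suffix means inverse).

  after g': (1 2)(4 7 5)
  after r': (1 5 7 6 2 3 4)
  after f: (1 6 2 5 3)(4 7)
  after g': (1 6)(2 4 5 3)

g' r' f g'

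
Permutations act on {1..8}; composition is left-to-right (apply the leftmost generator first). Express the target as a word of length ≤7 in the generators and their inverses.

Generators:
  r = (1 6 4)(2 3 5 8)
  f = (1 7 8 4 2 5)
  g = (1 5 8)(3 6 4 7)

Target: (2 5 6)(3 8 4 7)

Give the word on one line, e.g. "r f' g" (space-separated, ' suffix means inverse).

  after r: (1 6 4)(2 3 5 8)
  after g': (1 3)(2 7 4 8)
  after f: (1 3 7 2 8 5)
  after r: (1 5 6 4)(3 7)
  after f: (2 5 6)(3 8 4 7)

r g' f r f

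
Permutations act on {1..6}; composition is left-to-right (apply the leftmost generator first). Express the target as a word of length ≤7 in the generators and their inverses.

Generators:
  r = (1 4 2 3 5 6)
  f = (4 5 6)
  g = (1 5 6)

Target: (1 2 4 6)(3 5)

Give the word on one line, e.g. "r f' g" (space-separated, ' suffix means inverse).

  after g: (1 5 6)
  after r': (1 3 2 4)
  after r': (1 2)(3 4 6 5)
  after g': (1 2 6)(3 4 5)
  after f: (1 2 4 6)(3 5)

g r' r' g' f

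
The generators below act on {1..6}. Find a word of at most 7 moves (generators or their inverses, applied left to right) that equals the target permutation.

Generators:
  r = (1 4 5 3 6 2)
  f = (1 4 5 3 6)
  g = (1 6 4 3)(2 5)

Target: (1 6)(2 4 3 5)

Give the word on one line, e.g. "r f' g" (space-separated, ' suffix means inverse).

  after g': (1 3 4 6)(2 5)
  after r': (1 5 6 2 4 3)
  after r': (1 4 5 3 2)
  after f': (2 6 3)
  after g: (1 6)(2 4 3 5)

g' r' r' f' g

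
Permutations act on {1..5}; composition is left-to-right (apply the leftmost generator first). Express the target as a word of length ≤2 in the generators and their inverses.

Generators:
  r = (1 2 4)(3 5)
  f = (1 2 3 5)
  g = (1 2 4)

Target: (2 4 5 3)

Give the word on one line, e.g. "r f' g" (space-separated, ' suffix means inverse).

g f'

  after g: (1 2 4)
  after f': (2 4 5 3)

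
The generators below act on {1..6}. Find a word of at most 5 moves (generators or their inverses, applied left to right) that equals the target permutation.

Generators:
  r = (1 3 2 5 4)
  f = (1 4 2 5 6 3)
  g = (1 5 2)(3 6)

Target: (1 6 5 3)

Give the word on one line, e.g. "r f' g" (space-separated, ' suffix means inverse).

  after f: (1 4 2 5 6 3)
  after r: (2 4 5 6)
  after f': (1 3 6 4 2)
  after g: (1 6 4)(2 5)
  after r': (1 6 5 3)

f r f' g r'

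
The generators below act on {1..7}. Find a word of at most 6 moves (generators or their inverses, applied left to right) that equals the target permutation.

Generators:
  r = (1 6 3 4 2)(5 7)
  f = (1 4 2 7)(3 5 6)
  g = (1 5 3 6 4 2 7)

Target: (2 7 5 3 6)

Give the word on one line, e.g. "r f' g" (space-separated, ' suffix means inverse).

  after r': (1 2 4 3 6)(5 7)
  after f': (1 4 6 7 3 5 2)
  after f': (2 7 6)(4 5)
  after g': (1 7 3 5 6 4)
  after f: (2 7 5 3 6)

r' f' f' g' f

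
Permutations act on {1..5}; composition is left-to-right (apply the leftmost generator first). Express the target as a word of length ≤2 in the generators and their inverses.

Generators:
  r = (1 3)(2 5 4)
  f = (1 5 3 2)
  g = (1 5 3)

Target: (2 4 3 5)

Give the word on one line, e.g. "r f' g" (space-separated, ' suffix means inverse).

  after r': (1 3)(2 4 5)
  after g: (2 4 3 5)

r' g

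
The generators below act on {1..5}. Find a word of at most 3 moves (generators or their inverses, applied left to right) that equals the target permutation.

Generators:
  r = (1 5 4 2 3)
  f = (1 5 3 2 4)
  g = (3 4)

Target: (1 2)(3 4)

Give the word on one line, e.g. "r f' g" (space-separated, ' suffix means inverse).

f' r

  after f': (1 4 2 3 5)
  after r: (1 2)(3 4)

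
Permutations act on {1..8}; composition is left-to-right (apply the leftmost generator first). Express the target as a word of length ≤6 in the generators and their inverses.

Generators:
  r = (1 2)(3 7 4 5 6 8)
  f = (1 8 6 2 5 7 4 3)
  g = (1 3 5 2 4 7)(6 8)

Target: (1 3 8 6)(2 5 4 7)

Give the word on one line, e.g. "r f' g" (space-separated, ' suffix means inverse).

f' f' r' r'

  after f': (1 3 4 7 5 2 6 8)
  after f': (1 4 5 6)(2 8 3 7)
  after r': (1 7)(2 6)
  after r': (1 3 8 6)(2 5 4 7)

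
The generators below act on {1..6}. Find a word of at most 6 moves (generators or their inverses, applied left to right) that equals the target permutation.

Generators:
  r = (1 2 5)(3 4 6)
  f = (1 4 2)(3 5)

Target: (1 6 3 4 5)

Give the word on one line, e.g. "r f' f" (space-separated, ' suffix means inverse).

f' f' r' r'

  after f': (1 2 4)(3 5)
  after f': (1 4 2)
  after r': (1 3 6 4)(2 5)
  after r': (1 6 3 4 5)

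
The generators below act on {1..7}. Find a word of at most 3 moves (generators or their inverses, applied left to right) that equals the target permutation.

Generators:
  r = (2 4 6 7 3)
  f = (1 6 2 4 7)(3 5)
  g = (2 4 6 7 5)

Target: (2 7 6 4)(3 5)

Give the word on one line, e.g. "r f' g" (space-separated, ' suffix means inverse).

r' g r'

  after r': (2 3 7 6 4)
  after g: (2 3 5)
  after r': (2 7 6 4)(3 5)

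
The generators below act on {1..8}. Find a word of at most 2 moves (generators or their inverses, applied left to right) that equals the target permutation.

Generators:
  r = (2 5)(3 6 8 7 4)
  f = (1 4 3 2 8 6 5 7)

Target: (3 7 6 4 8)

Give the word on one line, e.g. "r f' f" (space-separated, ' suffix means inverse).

r' r'

  after r': (2 5)(3 4 7 8 6)
  after r': (3 7 6 4 8)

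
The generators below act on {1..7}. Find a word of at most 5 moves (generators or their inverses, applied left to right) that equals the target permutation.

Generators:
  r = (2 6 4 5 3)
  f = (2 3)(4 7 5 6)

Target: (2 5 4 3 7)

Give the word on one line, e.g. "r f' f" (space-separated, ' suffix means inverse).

f r r f r

  after f: (2 3)(4 7 5 6)
  after r: (3 6 5 4 7)
  after r: (2 6 3 4 7)
  after f: (2 4 5 6)(3 7)
  after r: (2 5 4 3 7)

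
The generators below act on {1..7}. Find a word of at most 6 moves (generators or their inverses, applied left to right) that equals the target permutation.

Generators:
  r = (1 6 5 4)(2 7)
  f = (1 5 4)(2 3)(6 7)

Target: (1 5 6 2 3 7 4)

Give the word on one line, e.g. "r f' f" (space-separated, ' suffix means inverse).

f' r f' f'

  after f': (1 4 5)(2 3)(6 7)
  after r: (2 3 7 5 6)
  after f': (1 4 5 7)(3 6)
  after f': (1 5 6 2 3 7 4)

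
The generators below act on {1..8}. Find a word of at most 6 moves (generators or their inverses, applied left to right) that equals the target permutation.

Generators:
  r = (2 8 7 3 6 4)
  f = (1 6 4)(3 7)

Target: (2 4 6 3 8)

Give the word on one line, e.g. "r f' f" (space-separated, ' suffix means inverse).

f' f' f' r'

  after f': (1 4 6)(3 7)
  after f': (1 6 4)
  after f': (3 7)
  after r': (2 4 6 3 8)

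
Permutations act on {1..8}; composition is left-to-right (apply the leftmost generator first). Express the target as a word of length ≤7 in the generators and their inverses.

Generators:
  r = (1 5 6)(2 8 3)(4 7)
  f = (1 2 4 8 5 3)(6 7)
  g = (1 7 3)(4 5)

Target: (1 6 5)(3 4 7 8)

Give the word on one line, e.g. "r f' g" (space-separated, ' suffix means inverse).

  after f: (1 2 4 8 5 3)(6 7)
  after r: (1 8 6 4 3 5 2 7)
  after r: (1 3 6 7 5 8)(2 4)
  after f: (2 8)(3 7)
  after r': (1 6 5)(3 4 7 8)

f r r f r'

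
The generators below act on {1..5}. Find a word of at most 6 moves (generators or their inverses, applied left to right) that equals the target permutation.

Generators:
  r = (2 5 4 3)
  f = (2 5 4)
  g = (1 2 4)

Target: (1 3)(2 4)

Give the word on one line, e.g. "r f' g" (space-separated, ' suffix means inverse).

  after r: (2 5 4 3)
  after g: (1 2 5)(3 4)
  after g: (1 4 3)(2 5)
  after r: (1 3)(2 4)

r g g r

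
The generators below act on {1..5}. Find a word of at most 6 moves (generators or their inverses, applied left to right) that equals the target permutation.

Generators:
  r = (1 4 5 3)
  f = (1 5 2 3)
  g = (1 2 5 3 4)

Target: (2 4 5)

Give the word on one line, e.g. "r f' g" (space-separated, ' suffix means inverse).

g' g' f' r' g'

  after g': (1 4 3 5 2)
  after g': (1 3 2 4 5)
  after f': (1 2 4)(3 5)
  after r': (1 2)(3 4)
  after g': (2 4 5)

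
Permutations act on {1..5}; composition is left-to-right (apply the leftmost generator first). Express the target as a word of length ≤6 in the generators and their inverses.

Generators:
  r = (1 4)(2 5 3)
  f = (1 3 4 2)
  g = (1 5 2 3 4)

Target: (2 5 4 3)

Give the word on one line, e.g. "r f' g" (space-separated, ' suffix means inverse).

  after g': (1 4 3 2 5)
  after r: (2 3 5 4)
  after r: (1 4 5)
  after r: (2 5 4 3)

g' r r r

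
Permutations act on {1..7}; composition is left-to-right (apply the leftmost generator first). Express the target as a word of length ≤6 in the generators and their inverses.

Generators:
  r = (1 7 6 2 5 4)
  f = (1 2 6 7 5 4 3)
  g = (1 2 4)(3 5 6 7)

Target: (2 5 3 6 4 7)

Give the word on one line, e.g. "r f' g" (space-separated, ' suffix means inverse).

r g f' r

  after r: (1 7 6 2 5 4)
  after g: (1 3 5)(2 6 4)
  after f': (1 4)(3 7 6 5)
  after r: (2 5 3 6 4 7)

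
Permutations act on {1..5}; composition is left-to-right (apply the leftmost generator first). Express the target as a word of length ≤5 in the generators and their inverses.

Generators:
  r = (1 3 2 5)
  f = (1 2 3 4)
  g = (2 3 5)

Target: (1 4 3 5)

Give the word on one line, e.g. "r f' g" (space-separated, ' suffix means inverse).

g' g' f f f

  after g': (2 5 3)
  after g': (2 3 5)
  after f: (1 2 4)(3 5)
  after f: (1 3 5 4 2)
  after f: (1 4 3 5)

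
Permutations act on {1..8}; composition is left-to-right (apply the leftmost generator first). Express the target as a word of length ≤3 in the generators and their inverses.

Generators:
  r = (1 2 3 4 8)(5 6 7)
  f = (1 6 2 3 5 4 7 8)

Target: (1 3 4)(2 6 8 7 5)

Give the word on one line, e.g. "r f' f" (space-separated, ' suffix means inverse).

  after f: (1 6 2 3 5 4 7 8)
  after r': (1 5 3 7 4 6)
  after f': (1 3 4)(2 6 8 7 5)

f r' f'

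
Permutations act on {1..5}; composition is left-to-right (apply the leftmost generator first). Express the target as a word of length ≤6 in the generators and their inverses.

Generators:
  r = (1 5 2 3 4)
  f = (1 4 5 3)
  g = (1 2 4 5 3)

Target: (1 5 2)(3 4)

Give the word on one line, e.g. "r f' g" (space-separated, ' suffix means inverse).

f' f' g f'

  after f': (1 3 5 4)
  after f': (1 5)(3 4)
  after g: (1 3 5 2 4)
  after f': (1 5 2)(3 4)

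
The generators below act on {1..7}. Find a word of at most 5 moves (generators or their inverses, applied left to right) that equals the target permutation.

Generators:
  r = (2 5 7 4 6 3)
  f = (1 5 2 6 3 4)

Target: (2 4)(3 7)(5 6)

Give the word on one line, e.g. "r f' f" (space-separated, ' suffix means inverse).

r r r

  after r: (2 5 7 4 6 3)
  after r: (2 7 6)(3 5 4)
  after r: (2 4)(3 7)(5 6)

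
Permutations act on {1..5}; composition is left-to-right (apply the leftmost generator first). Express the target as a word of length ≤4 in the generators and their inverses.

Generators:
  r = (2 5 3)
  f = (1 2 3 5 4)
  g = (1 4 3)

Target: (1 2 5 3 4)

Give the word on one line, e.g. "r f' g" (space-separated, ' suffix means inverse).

f' f' r f'

  after f': (1 4 5 3 2)
  after f': (1 5 2 4 3)
  after r: (1 3)(2 4)
  after f': (1 2 5 3 4)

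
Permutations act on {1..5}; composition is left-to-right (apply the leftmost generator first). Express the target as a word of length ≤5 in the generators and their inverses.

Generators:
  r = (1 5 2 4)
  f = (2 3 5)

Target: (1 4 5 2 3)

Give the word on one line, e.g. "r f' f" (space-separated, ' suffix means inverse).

f' r f r

  after f': (2 5 3)
  after r: (1 5 3 4)
  after f: (1 2 3 4)
  after r: (1 4 5 2 3)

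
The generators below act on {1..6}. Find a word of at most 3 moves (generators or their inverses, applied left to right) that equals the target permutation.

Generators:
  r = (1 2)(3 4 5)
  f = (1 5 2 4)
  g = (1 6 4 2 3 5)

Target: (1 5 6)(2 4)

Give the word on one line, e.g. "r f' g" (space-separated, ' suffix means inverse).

  after r: (1 2)(3 4 5)
  after r: (3 5 4)
  after g': (1 5 6)(2 4)

r r g'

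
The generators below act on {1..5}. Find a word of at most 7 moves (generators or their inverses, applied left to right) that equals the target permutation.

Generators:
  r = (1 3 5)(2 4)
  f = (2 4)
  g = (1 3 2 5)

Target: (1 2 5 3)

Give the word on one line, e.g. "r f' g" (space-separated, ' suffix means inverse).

  after r': (1 5 3)(2 4)
  after f: (1 5 3)
  after r': (1 3 5)(2 4)
  after f': (1 3 5)
  after g: (1 2 5 3)

r' f r' f' g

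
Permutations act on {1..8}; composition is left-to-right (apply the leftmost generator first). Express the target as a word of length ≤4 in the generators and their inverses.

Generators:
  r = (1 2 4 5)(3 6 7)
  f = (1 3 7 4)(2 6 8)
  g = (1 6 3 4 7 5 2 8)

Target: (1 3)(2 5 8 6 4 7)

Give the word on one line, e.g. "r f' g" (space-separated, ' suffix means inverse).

r r f f

  after r: (1 2 4 5)(3 6 7)
  after r: (1 4)(2 5)(3 7 6)
  after f: (2 5 6 7 8)(3 4)
  after f: (1 3)(2 5 8 6 4 7)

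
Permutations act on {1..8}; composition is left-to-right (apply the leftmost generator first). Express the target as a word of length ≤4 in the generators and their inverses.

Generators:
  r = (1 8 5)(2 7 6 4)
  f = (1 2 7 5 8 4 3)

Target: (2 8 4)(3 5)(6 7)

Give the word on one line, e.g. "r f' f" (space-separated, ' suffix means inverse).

  after f': (1 3 4 8 5 7 2)
  after r: (1 3 2 8)(4 5 6)
  after r: (1 3 7 6 2 5 4)
  after f: (2 8 4)(3 5)(6 7)

f' r r f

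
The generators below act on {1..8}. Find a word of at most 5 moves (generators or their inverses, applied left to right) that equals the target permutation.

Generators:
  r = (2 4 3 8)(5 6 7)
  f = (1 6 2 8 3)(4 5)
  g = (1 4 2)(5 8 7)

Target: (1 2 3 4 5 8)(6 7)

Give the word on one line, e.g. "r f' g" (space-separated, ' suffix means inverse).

r r g'

  after r: (2 4 3 8)(5 6 7)
  after r: (2 3)(4 8)(5 7 6)
  after g': (1 2 3 4 5 8)(6 7)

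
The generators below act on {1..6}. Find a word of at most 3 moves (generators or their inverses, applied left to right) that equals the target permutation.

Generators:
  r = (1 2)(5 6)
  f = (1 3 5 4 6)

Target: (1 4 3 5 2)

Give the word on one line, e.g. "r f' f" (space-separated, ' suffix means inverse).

  after f': (1 6 4 5 3)
  after f': (1 4 3 6 5)
  after r': (1 4 3 5 2)

f' f' r'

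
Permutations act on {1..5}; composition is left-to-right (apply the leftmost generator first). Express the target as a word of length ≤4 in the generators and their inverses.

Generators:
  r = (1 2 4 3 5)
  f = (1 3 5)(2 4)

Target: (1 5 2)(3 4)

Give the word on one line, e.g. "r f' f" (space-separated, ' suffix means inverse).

r' r' f

  after r': (1 5 3 4 2)
  after r': (1 3 2 5 4)
  after f: (1 5 2)(3 4)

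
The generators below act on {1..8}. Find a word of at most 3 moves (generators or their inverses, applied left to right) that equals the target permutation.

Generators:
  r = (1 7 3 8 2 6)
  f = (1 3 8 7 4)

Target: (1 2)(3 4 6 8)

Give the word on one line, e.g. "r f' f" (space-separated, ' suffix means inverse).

r' f r'

  after r': (1 6 2 8 3 7)
  after f: (1 6 2 7 3 4)
  after r': (1 2)(3 4 6 8)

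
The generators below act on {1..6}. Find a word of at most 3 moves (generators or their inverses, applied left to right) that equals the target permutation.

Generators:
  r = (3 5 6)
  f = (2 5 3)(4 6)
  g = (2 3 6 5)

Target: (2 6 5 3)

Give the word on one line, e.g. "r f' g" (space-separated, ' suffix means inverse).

g' r

  after g': (2 5 6 3)
  after r: (2 6 5 3)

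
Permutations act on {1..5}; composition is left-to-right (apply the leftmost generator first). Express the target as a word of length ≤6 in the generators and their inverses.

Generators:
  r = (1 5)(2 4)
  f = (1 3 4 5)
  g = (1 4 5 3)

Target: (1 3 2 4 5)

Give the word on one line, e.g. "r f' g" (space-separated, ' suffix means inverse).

  after f': (1 5 4 3)
  after r: (2 4 3 5)
  after r: (1 5 4 3)
  after g: (1 3 4)
  after r: (1 3 2 4 5)

f' r r g r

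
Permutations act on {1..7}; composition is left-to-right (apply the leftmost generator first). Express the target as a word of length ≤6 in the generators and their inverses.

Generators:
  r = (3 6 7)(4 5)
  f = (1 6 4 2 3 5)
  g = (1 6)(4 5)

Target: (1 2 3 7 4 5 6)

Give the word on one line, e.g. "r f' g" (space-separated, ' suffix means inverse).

f' r' f g r'

  after f': (1 5 3 2 4 6)
  after r': (1 4 3 2 5 7 6)
  after f: (1 2)(4 5 7)
  after g: (1 2 6)(5 7)
  after r': (1 2 3 7 4 5 6)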